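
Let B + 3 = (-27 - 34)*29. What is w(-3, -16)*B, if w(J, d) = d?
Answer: 28352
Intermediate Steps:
B = -1772 (B = -3 + (-27 - 34)*29 = -3 - 61*29 = -3 - 1769 = -1772)
w(-3, -16)*B = -16*(-1772) = 28352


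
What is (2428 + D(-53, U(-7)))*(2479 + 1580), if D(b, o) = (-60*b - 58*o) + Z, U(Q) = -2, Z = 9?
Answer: 23270247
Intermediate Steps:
D(b, o) = 9 - 60*b - 58*o (D(b, o) = (-60*b - 58*o) + 9 = 9 - 60*b - 58*o)
(2428 + D(-53, U(-7)))*(2479 + 1580) = (2428 + (9 - 60*(-53) - 58*(-2)))*(2479 + 1580) = (2428 + (9 + 3180 + 116))*4059 = (2428 + 3305)*4059 = 5733*4059 = 23270247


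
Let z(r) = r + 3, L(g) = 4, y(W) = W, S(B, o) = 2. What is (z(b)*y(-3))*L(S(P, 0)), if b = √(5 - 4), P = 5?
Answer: -48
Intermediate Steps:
b = 1 (b = √1 = 1)
z(r) = 3 + r
(z(b)*y(-3))*L(S(P, 0)) = ((3 + 1)*(-3))*4 = (4*(-3))*4 = -12*4 = -48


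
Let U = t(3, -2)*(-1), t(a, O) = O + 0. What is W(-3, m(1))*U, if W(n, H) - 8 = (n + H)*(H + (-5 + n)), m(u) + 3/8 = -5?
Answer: 7681/32 ≈ 240.03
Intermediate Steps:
m(u) = -43/8 (m(u) = -3/8 - 5 = -43/8)
t(a, O) = O
W(n, H) = 8 + (H + n)*(-5 + H + n) (W(n, H) = 8 + (n + H)*(H + (-5 + n)) = 8 + (H + n)*(-5 + H + n))
U = 2 (U = -2*(-1) = 2)
W(-3, m(1))*U = (8 + (-43/8)² + (-3)² - 5*(-43/8) - 5*(-3) + 2*(-43/8)*(-3))*2 = (8 + 1849/64 + 9 + 215/8 + 15 + 129/4)*2 = (7681/64)*2 = 7681/32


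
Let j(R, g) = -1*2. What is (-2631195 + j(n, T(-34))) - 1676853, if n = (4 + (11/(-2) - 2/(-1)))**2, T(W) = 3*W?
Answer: -4308050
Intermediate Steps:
n = 1/4 (n = (4 + (11*(-1/2) - 2*(-1)))**2 = (4 + (-11/2 + 2))**2 = (4 - 7/2)**2 = (1/2)**2 = 1/4 ≈ 0.25000)
j(R, g) = -2
(-2631195 + j(n, T(-34))) - 1676853 = (-2631195 - 2) - 1676853 = -2631197 - 1676853 = -4308050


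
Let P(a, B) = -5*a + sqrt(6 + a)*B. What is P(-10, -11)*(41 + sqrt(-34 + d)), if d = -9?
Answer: 2*(25 - 11*I)*(41 + I*sqrt(43)) ≈ 2194.3 - 574.13*I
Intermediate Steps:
P(a, B) = -5*a + B*sqrt(6 + a)
P(-10, -11)*(41 + sqrt(-34 + d)) = (-5*(-10) - 11*sqrt(6 - 10))*(41 + sqrt(-34 - 9)) = (50 - 22*I)*(41 + sqrt(-43)) = (50 - 22*I)*(41 + I*sqrt(43)) = (41 + I*sqrt(43))*(50 - 22*I)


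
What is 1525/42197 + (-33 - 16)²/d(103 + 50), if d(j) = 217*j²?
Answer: 1121134046/30621476763 ≈ 0.036613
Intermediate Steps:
1525/42197 + (-33 - 16)²/d(103 + 50) = 1525/42197 + (-33 - 16)²/((217*(103 + 50)²)) = 1525*(1/42197) + (-49)²/((217*153²)) = 1525/42197 + 2401/((217*23409)) = 1525/42197 + 2401/5079753 = 1525/42197 + 2401*(1/5079753) = 1525/42197 + 343/725679 = 1121134046/30621476763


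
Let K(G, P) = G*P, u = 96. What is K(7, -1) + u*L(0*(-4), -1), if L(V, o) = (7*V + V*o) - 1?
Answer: -103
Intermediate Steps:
L(V, o) = -1 + 7*V + V*o
K(7, -1) + u*L(0*(-4), -1) = 7*(-1) + 96*(-1 + 7*(0*(-4)) + (0*(-4))*(-1)) = -7 + 96*(-1 + 7*0 + 0*(-1)) = -7 + 96*(-1 + 0 + 0) = -7 + 96*(-1) = -7 - 96 = -103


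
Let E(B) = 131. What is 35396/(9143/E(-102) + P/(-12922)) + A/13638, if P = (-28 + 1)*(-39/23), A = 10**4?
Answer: 723915402159728/1425284570445 ≈ 507.91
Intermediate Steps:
A = 10000
P = 1053/23 (P = -(-1053)/23 = -27*(-39/23) = 1053/23 ≈ 45.783)
35396/(9143/E(-102) + P/(-12922)) + A/13638 = 35396/(9143/131 + (1053/23)/(-12922)) + 10000/13638 = 35396/(9143*(1/131) + (1053/23)*(-1/12922)) + 10000*(1/13638) = 35396/(9143/131 - 81/22862) + 5000/6819 = 35396/(209016655/2994922) + 5000/6819 = 35396*(2994922/209016655) + 5000/6819 = 106008259112/209016655 + 5000/6819 = 723915402159728/1425284570445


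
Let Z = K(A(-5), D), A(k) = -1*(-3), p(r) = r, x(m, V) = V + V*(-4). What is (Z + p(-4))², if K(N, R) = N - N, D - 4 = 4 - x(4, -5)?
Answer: 16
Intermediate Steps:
x(m, V) = -3*V (x(m, V) = V - 4*V = -3*V)
A(k) = 3
D = -7 (D = 4 + (4 - (-3)*(-5)) = 4 + (4 - 1*15) = 4 + (4 - 15) = 4 - 11 = -7)
K(N, R) = 0
Z = 0
(Z + p(-4))² = (0 - 4)² = (-4)² = 16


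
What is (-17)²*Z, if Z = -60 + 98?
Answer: 10982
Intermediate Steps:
Z = 38
(-17)²*Z = (-17)²*38 = 289*38 = 10982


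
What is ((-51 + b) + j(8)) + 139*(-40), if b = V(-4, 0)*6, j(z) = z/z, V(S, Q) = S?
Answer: -5634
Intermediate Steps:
j(z) = 1
b = -24 (b = -4*6 = -24)
((-51 + b) + j(8)) + 139*(-40) = ((-51 - 24) + 1) + 139*(-40) = (-75 + 1) - 5560 = -74 - 5560 = -5634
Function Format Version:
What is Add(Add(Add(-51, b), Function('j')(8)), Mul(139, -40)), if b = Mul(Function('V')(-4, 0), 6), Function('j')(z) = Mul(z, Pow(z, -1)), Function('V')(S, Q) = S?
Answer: -5634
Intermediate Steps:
Function('j')(z) = 1
b = -24 (b = Mul(-4, 6) = -24)
Add(Add(Add(-51, b), Function('j')(8)), Mul(139, -40)) = Add(Add(Add(-51, -24), 1), Mul(139, -40)) = Add(Add(-75, 1), -5560) = Add(-74, -5560) = -5634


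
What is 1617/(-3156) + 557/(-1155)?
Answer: -1208509/1215060 ≈ -0.99461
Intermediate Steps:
1617/(-3156) + 557/(-1155) = 1617*(-1/3156) + 557*(-1/1155) = -539/1052 - 557/1155 = -1208509/1215060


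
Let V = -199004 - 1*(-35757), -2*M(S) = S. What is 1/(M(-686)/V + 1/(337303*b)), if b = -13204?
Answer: -103865876044652/218233715109 ≈ -475.94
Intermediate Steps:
M(S) = -S/2
V = -163247 (V = -199004 + 35757 = -163247)
1/(M(-686)/V + 1/(337303*b)) = 1/(-1/2*(-686)/(-163247) + 1/(337303*(-13204))) = 1/(343*(-1/163247) + (1/337303)*(-1/13204)) = 1/(-49/23321 - 1/4453748812) = 1/(-218233715109/103865876044652) = -103865876044652/218233715109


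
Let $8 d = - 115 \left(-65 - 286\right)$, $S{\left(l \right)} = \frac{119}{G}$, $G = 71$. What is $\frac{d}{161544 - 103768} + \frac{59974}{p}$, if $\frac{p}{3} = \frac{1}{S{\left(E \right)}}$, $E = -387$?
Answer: $\frac{143423636791}{4280448} \approx 33507.0$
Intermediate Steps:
$S{\left(l \right)} = \frac{119}{71}$
$p = \frac{213}{119}$ ($p = \frac{3}{\frac{119}{71}} = 3 \cdot \frac{71}{119} = \frac{213}{119} \approx 1.7899$)
$d = \frac{40365}{8}$ ($d = \frac{\left(-115\right) \left(-65 - 286\right)}{8} = \frac{\left(-115\right) \left(-351\right)}{8} = \frac{1}{8} \cdot 40365 = \frac{40365}{8} \approx 5045.6$)
$\frac{d}{161544 - 103768} + \frac{59974}{p} = \frac{40365}{8 \left(161544 - 103768\right)} + \frac{59974}{\frac{213}{119}} = \frac{40365}{8 \left(161544 - 103768\right)} + 59974 \cdot \frac{119}{213} = \frac{40365}{8 \cdot 57776} + \frac{7136906}{213} = \frac{40365}{8} \cdot \frac{1}{57776} + \frac{7136906}{213} = \frac{1755}{20096} + \frac{7136906}{213} = \frac{143423636791}{4280448}$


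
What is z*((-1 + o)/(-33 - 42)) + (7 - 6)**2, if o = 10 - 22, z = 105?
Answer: 96/5 ≈ 19.200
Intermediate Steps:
o = -12
z*((-1 + o)/(-33 - 42)) + (7 - 6)**2 = 105*((-1 - 12)/(-33 - 42)) + (7 - 6)**2 = 105*(-13/(-75)) + 1**2 = 105*(-13*(-1/75)) + 1 = 105*(13/75) + 1 = 91/5 + 1 = 96/5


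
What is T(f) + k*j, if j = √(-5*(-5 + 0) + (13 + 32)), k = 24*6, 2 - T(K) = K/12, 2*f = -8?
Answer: 7/3 + 144*√70 ≈ 1207.1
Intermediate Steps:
f = -4 (f = (½)*(-8) = -4)
T(K) = 2 - K/12
k = 144
j = √70 (j = √(-5*(-5) + 45) = √(25 + 45) = √70 ≈ 8.3666)
T(f) + k*j = (2 - 1/12*(-4)) + 144*√70 = (2 + ⅓) + 144*√70 = 7/3 + 144*√70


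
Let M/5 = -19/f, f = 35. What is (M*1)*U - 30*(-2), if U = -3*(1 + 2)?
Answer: 591/7 ≈ 84.429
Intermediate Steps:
U = -9 (U = -3*3 = -9)
M = -19/7 (M = 5*(-19/35) = -19/7 ≈ -2.7143)
(M*1)*U - 30*(-2) = -19/7*1*(-9) - 30*(-2) = -19/7*(-9) - (-60) = 171/7 - 1*(-60) = 171/7 + 60 = 591/7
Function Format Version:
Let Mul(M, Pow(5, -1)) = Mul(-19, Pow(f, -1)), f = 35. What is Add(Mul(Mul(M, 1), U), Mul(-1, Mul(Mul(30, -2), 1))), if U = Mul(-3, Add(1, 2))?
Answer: Rational(591, 7) ≈ 84.429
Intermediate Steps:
U = -9 (U = Mul(-3, 3) = -9)
M = Rational(-19, 7) (M = Mul(5, Mul(-19, Pow(35, -1))) = Mul(5, Mul(-19, Rational(1, 35))) = Mul(5, Rational(-19, 35)) = Rational(-19, 7) ≈ -2.7143)
Add(Mul(Mul(M, 1), U), Mul(-1, Mul(Mul(30, -2), 1))) = Add(Mul(Mul(Rational(-19, 7), 1), -9), Mul(-1, Mul(Mul(30, -2), 1))) = Add(Mul(Rational(-19, 7), -9), Mul(-1, Mul(-60, 1))) = Add(Rational(171, 7), Mul(-1, -60)) = Add(Rational(171, 7), 60) = Rational(591, 7)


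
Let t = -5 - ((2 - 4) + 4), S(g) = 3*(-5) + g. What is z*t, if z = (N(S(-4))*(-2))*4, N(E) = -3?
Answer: -168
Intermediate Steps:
S(g) = -15 + g
t = -7 (t = -5 - (-2 + 4) = -5 - 1*2 = -5 - 2 = -7)
z = 24 (z = -3*(-2)*4 = 6*4 = 24)
z*t = 24*(-7) = -168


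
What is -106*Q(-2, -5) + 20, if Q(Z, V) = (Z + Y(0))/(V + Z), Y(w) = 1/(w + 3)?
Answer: -110/21 ≈ -5.2381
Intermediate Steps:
Y(w) = 1/(3 + w)
Q(Z, V) = (⅓ + Z)/(V + Z) (Q(Z, V) = (Z + 1/(3 + 0))/(V + Z) = (Z + 1/3)/(V + Z) = (Z + ⅓)/(V + Z) = (⅓ + Z)/(V + Z))
-106*Q(-2, -5) + 20 = -106*(⅓ - 2)/(-5 - 2) + 20 = -106*(-5)/((-7)*3) + 20 = -(-106)*(-5)/(7*3) + 20 = -106*5/21 + 20 = -530/21 + 20 = -110/21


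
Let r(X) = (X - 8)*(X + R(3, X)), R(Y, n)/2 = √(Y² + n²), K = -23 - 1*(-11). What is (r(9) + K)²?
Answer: 369 - 36*√10 ≈ 255.16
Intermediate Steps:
K = -12 (K = -23 + 11 = -12)
R(Y, n) = 2*√(Y² + n²)
r(X) = (-8 + X)*(X + 2*√(9 + X²)) (r(X) = (X - 8)*(X + 2*√(3² + X²)) = (-8 + X)*(X + 2*√(9 + X²)))
(r(9) + K)² = ((9² - 16*√(9 + 9²) - 8*9 + 2*9*√(9 + 9²)) - 12)² = ((81 - 16*√(9 + 81) - 72 + 2*9*√(9 + 81)) - 12)² = ((81 - 48*√10 - 72 + 2*9*√90) - 12)² = ((81 - 48*√10 - 72 + 2*9*(3*√10)) - 12)² = ((81 - 48*√10 - 72 + 54*√10) - 12)² = ((9 + 6*√10) - 12)² = (-3 + 6*√10)²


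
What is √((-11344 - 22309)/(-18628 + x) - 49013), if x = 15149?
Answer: I*√12104262754/497 ≈ 221.37*I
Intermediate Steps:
√((-11344 - 22309)/(-18628 + x) - 49013) = √((-11344 - 22309)/(-18628 + 15149) - 49013) = √(-33653/(-3479) - 49013) = √(-33653*(-1/3479) - 49013) = √(33653/3479 - 49013) = √(-170482574/3479) = I*√12104262754/497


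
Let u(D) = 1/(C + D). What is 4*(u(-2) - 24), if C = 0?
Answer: -98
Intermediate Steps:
u(D) = 1/D (u(D) = 1/(0 + D) = 1/D)
4*(u(-2) - 24) = 4*(1/(-2) - 24) = 4*(-½ - 24) = 4*(-49/2) = -98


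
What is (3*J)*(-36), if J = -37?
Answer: 3996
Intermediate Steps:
(3*J)*(-36) = (3*(-37))*(-36) = -111*(-36) = 3996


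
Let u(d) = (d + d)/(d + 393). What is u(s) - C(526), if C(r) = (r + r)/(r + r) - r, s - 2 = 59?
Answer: 119236/227 ≈ 525.27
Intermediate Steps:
s = 61 (s = 2 + 59 = 61)
u(d) = 2*d/(393 + d) (u(d) = (2*d)/(393 + d) = 2*d/(393 + d))
C(r) = 1 - r (C(r) = (2*r)/((2*r)) - r = (2*r)*(1/(2*r)) - r = 1 - r)
u(s) - C(526) = 2*61/(393 + 61) - (1 - 1*526) = 2*61/454 - (1 - 526) = 2*61*(1/454) - 1*(-525) = 61/227 + 525 = 119236/227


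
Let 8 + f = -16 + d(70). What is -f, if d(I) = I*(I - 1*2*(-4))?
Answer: -5436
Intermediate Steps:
d(I) = I*(8 + I) (d(I) = I*(I - 2*(-4)) = I*(I + 8) = I*(8 + I))
f = 5436 (f = -8 + (-16 + 70*(8 + 70)) = -8 + (-16 + 70*78) = -8 + (-16 + 5460) = -8 + 5444 = 5436)
-f = -1*5436 = -5436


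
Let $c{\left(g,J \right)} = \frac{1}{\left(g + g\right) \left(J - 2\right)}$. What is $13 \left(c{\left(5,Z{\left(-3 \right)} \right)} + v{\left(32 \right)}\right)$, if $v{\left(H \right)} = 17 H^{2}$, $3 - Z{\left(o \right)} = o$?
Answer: $\frac{9052173}{40} \approx 2.263 \cdot 10^{5}$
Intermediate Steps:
$Z{\left(o \right)} = 3 - o$
$c{\left(g,J \right)} = \frac{1}{2 g \left(-2 + J\right)}$
$13 \left(c{\left(5,Z{\left(-3 \right)} \right)} + v{\left(32 \right)}\right) = 13 \left(\frac{1}{2 \cdot 5 \left(-2 + \left(3 - -3\right)\right)} + 17 \cdot 32^{2}\right) = 13 \left(\frac{1}{2} \cdot \frac{1}{5} \frac{1}{-2 + \left(3 + 3\right)} + 17 \cdot 1024\right) = 13 \left(\frac{1}{2} \cdot \frac{1}{5} \frac{1}{-2 + 6} + 17408\right) = 13 \left(\frac{1}{2} \cdot \frac{1}{5} \cdot \frac{1}{4} + 17408\right) = 13 \left(\frac{1}{40} + 17408\right) = 13 \cdot \frac{696321}{40} = \frac{9052173}{40}$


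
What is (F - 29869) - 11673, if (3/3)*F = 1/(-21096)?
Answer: -876370033/21096 ≈ -41542.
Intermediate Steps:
F = -1/21096 (F = 1/(-21096) = -1/21096 ≈ -4.7402e-5)
(F - 29869) - 11673 = (-1/21096 - 29869) - 11673 = -630116425/21096 - 11673 = -876370033/21096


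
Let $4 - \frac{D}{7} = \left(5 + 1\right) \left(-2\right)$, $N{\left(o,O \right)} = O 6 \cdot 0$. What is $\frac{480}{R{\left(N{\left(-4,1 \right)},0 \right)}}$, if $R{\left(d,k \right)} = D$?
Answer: $\frac{30}{7} \approx 4.2857$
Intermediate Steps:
$N{\left(o,O \right)} = 0$ ($N{\left(o,O \right)} = 6 O 0 = 0$)
$D = 112$ ($D = 28 - 7 \left(5 + 1\right) \left(-2\right) = 28 - 7 \cdot 6 \left(-2\right) = 28 - -84 = 28 + 84 = 112$)
$R{\left(d,k \right)} = 112$
$\frac{480}{R{\left(N{\left(-4,1 \right)},0 \right)}} = \frac{480}{112} = 480 \cdot \frac{1}{112} = \frac{30}{7}$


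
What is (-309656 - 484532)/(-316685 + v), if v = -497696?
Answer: 794188/814381 ≈ 0.97520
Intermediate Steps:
(-309656 - 484532)/(-316685 + v) = (-309656 - 484532)/(-316685 - 497696) = -794188/(-814381) = -794188*(-1/814381) = 794188/814381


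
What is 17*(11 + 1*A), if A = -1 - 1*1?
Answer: 153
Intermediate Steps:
A = -2 (A = -1 - 1 = -2)
17*(11 + 1*A) = 17*(11 + 1*(-2)) = 17*(11 - 2) = 17*9 = 153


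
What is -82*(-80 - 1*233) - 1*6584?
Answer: 19082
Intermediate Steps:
-82*(-80 - 1*233) - 1*6584 = -82*(-80 - 233) - 6584 = -82*(-313) - 6584 = 25666 - 6584 = 19082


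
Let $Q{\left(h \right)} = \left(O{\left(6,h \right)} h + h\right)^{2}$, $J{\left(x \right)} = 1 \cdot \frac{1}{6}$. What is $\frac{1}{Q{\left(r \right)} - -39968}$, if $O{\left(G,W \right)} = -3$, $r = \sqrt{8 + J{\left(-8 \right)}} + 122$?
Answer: $\frac{447915}{44548958882} - \frac{2562 \sqrt{6}}{22274479441} \approx 9.7727 \cdot 10^{-6}$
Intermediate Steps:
$J{\left(x \right)} = \frac{1}{6}$ ($J{\left(x \right)} = 1 \cdot \frac{1}{6} = \frac{1}{6}$)
$r = 122 + \frac{7 \sqrt{6}}{6}$ ($r = \sqrt{8 + \frac{1}{6}} + 122 = \sqrt{\frac{49}{6}} + 122 = \frac{7 \sqrt{6}}{6} + 122 = 122 + \frac{7 \sqrt{6}}{6} \approx 124.86$)
$Q{\left(h \right)} = 4 h^{2}$ ($Q{\left(h \right)} = \left(- 3 h + h\right)^{2} = \left(- 2 h\right)^{2} = 4 h^{2}$)
$\frac{1}{Q{\left(r \right)} - -39968} = \frac{1}{4 \left(122 + \frac{7 \sqrt{6}}{6}\right)^{2} - -39968} = \frac{1}{4 \left(122 + \frac{7 \sqrt{6}}{6}\right)^{2} + \left(-1479 + 41447\right)} = \frac{1}{4 \left(122 + \frac{7 \sqrt{6}}{6}\right)^{2} + 39968} = \frac{1}{39968 + 4 \left(122 + \frac{7 \sqrt{6}}{6}\right)^{2}}$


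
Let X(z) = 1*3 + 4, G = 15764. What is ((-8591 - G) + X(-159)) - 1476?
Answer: -25824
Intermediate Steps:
X(z) = 7 (X(z) = 3 + 4 = 7)
((-8591 - G) + X(-159)) - 1476 = ((-8591 - 1*15764) + 7) - 1476 = ((-8591 - 15764) + 7) - 1476 = (-24355 + 7) - 1476 = -24348 - 1476 = -25824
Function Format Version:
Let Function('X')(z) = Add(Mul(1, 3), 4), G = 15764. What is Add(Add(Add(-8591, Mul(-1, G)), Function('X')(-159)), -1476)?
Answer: -25824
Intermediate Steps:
Function('X')(z) = 7 (Function('X')(z) = Add(3, 4) = 7)
Add(Add(Add(-8591, Mul(-1, G)), Function('X')(-159)), -1476) = Add(Add(Add(-8591, Mul(-1, 15764)), 7), -1476) = Add(Add(Add(-8591, -15764), 7), -1476) = Add(Add(-24355, 7), -1476) = Add(-24348, -1476) = -25824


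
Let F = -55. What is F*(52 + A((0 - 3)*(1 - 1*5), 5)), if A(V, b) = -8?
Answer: -2420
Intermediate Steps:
F*(52 + A((0 - 3)*(1 - 1*5), 5)) = -55*(52 - 8) = -55*44 = -2420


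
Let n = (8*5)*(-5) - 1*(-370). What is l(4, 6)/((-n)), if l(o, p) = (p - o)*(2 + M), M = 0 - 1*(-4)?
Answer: -6/85 ≈ -0.070588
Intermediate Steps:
M = 4 (M = 0 + 4 = 4)
n = 170 (n = 40*(-5) + 370 = -200 + 370 = 170)
l(o, p) = -6*o + 6*p (l(o, p) = (p - o)*(2 + 4) = (p - o)*6 = -6*o + 6*p)
l(4, 6)/((-n)) = (-6*4 + 6*6)/((-1*170)) = (-24 + 36)/(-170) = 12*(-1/170) = -6/85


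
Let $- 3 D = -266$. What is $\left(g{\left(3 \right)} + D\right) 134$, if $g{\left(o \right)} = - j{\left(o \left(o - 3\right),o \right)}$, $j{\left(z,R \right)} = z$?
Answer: $\frac{35644}{3} \approx 11881.0$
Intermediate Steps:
$D = \frac{266}{3}$ ($D = \left(- \frac{1}{3}\right) \left(-266\right) = \frac{266}{3} \approx 88.667$)
$g{\left(o \right)} = - o \left(-3 + o\right)$ ($g{\left(o \right)} = - o \left(o - 3\right) = - o \left(-3 + o\right)$)
$\left(g{\left(3 \right)} + D\right) 134 = \left(3 \left(3 - 3\right) + \frac{266}{3}\right) 134 = \left(3 \cdot 0 + \frac{266}{3}\right) 134 = \left(0 + \frac{266}{3}\right) 134 = \frac{266}{3} \cdot 134 = \frac{35644}{3}$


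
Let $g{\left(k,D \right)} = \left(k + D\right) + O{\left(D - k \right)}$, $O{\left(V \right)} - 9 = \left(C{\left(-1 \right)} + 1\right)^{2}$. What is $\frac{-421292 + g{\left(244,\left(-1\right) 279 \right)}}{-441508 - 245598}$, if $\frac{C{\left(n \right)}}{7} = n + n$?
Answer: $\frac{421149}{687106} \approx 0.61293$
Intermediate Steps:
$C{\left(n \right)} = 14 n$ ($C{\left(n \right)} = 7 \left(n + n\right) = 7 \cdot 2 n = 14 n$)
$O{\left(V \right)} = 178$ ($O{\left(V \right)} = 9 + \left(14 \left(-1\right) + 1\right)^{2} = 9 + \left(-14 + 1\right)^{2} = 9 + \left(-13\right)^{2} = 9 + 169 = 178$)
$g{\left(k,D \right)} = 178 + D + k$ ($g{\left(k,D \right)} = \left(k + D\right) + 178 = \left(D + k\right) + 178 = 178 + D + k$)
$\frac{-421292 + g{\left(244,\left(-1\right) 279 \right)}}{-441508 - 245598} = \frac{-421292 + \left(178 - 279 + 244\right)}{-441508 - 245598} = \frac{-421292 + \left(178 - 279 + 244\right)}{-687106} = \left(-421292 + 143\right) \left(- \frac{1}{687106}\right) = \left(-421149\right) \left(- \frac{1}{687106}\right) = \frac{421149}{687106}$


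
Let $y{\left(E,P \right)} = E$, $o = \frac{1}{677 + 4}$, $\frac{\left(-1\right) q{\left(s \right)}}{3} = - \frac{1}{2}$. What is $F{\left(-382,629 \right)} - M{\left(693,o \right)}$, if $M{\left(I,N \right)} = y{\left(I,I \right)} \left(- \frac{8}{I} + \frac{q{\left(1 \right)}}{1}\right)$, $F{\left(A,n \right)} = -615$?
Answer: $- \frac{3293}{2} \approx -1646.5$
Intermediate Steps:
$q{\left(s \right)} = \frac{3}{2}$ ($q{\left(s \right)} = - 3 \left(- \frac{1}{2}\right) = - 3 \left(\left(-1\right) \frac{1}{2}\right) = \left(-3\right) \left(- \frac{1}{2}\right) = \frac{3}{2}$)
$o = \frac{1}{681} \approx 0.0014684$
$M{\left(I,N \right)} = I \left(\frac{3}{2} - \frac{8}{I}\right)$ ($M{\left(I,N \right)} = I \left(- \frac{8}{I} + \frac{3}{2 \cdot 1}\right) = I \left(- \frac{8}{I} + \frac{3}{2} \cdot 1\right) = I \left(- \frac{8}{I} + \frac{3}{2}\right) = I \left(\frac{3}{2} - \frac{8}{I}\right)$)
$F{\left(-382,629 \right)} - M{\left(693,o \right)} = -615 - \left(-8 + \frac{3}{2} \cdot 693\right) = -615 - \left(-8 + \frac{2079}{2}\right) = -615 - \frac{2063}{2} = - \frac{3293}{2}$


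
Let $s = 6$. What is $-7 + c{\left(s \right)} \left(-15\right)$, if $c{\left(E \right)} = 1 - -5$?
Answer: $-97$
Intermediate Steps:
$c{\left(E \right)} = 6$ ($c{\left(E \right)} = 1 + 5 = 6$)
$-7 + c{\left(s \right)} \left(-15\right) = -7 + 6 \left(-15\right) = -7 - 90 = -97$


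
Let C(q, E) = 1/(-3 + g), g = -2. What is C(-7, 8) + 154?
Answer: 769/5 ≈ 153.80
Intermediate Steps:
C(q, E) = -⅕ (C(q, E) = 1/(-3 - 2) = 1/(-5) = -⅕)
C(-7, 8) + 154 = -⅕ + 154 = 769/5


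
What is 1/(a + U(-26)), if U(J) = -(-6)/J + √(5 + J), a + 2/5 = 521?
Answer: 314080/163450243 - 4225*I*√21/1144151701 ≈ 0.0019216 - 1.6922e-5*I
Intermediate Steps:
a = 2603/5 (a = -⅖ + 521 = 2603/5 ≈ 520.60)
U(J) = √(5 + J) + 6/J (U(J) = 6/J + √(5 + J) = √(5 + J) + 6/J)
1/(a + U(-26)) = 1/(2603/5 + (√(5 - 26) + 6/(-26))) = 1/(2603/5 + (√(-21) + 6*(-1/26))) = 1/(2603/5 + (I*√21 - 3/13)) = 1/(2603/5 + (-3/13 + I*√21)) = 1/(33824/65 + I*√21)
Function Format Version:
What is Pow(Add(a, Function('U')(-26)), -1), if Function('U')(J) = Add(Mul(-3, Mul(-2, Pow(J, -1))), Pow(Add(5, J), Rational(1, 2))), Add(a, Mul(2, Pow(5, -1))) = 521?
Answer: Add(Rational(314080, 163450243), Mul(Rational(-4225, 1144151701), I, Pow(21, Rational(1, 2)))) ≈ Add(0.0019216, Mul(-1.6922e-5, I))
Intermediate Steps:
a = Rational(2603, 5) (a = Add(Rational(-2, 5), 521) = Rational(2603, 5) ≈ 520.60)
Function('U')(J) = Add(Pow(Add(5, J), Rational(1, 2)), Mul(6, Pow(J, -1))) (Function('U')(J) = Add(Mul(6, Pow(J, -1)), Pow(Add(5, J), Rational(1, 2))) = Add(Pow(Add(5, J), Rational(1, 2)), Mul(6, Pow(J, -1))))
Pow(Add(a, Function('U')(-26)), -1) = Pow(Add(Rational(2603, 5), Add(Pow(Add(5, -26), Rational(1, 2)), Mul(6, Pow(-26, -1)))), -1) = Pow(Add(Rational(2603, 5), Add(Pow(-21, Rational(1, 2)), Mul(6, Rational(-1, 26)))), -1) = Pow(Add(Rational(2603, 5), Add(Mul(I, Pow(21, Rational(1, 2))), Rational(-3, 13))), -1) = Pow(Add(Rational(2603, 5), Add(Rational(-3, 13), Mul(I, Pow(21, Rational(1, 2))))), -1) = Pow(Add(Rational(33824, 65), Mul(I, Pow(21, Rational(1, 2)))), -1)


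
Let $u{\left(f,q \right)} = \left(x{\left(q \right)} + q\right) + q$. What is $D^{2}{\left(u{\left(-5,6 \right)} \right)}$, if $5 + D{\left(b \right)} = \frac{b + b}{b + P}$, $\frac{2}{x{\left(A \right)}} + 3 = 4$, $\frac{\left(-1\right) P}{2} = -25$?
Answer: $\frac{5329}{256} \approx 20.816$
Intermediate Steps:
$P = 50$ ($P = \left(-2\right) \left(-25\right) = 50$)
$x{\left(A \right)} = 2$ ($x{\left(A \right)} = \frac{2}{-3 + 4} = \frac{2}{1} = 2 \cdot 1 = 2$)
$u{\left(f,q \right)} = 2 + 2 q$ ($u{\left(f,q \right)} = \left(2 + q\right) + q = 2 + 2 q$)
$D{\left(b \right)} = -5 + \frac{2 b}{50 + b}$ ($D{\left(b \right)} = -5 + \frac{b + b}{b + 50} = -5 + \frac{2 b}{50 + b}$)
$D^{2}{\left(u{\left(-5,6 \right)} \right)} = \left(\frac{-250 - 3 \left(2 + 2 \cdot 6\right)}{50 + \left(2 + 2 \cdot 6\right)}\right)^{2} = \left(\frac{-250 - 3 \left(2 + 12\right)}{50 + \left(2 + 12\right)}\right)^{2} = \left(\frac{-250 - 42}{50 + 14}\right)^{2} = \left(\frac{-250 - 42}{64}\right)^{2} = \left(\frac{1}{64} \left(-292\right)\right)^{2} = \left(- \frac{73}{16}\right)^{2} = \frac{5329}{256}$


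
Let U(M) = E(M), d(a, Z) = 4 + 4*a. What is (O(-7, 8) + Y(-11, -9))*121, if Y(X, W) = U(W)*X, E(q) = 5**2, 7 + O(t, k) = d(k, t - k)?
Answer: -29766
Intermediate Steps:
O(t, k) = -3 + 4*k (O(t, k) = -7 + (4 + 4*k) = -3 + 4*k)
E(q) = 25
U(M) = 25
Y(X, W) = 25*X
(O(-7, 8) + Y(-11, -9))*121 = ((-3 + 4*8) + 25*(-11))*121 = ((-3 + 32) - 275)*121 = (29 - 275)*121 = -246*121 = -29766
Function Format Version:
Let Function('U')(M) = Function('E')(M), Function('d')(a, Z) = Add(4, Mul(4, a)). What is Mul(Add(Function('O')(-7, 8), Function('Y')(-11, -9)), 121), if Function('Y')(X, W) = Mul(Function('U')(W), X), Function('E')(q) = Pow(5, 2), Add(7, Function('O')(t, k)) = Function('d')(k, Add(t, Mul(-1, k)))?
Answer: -29766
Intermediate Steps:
Function('O')(t, k) = Add(-3, Mul(4, k)) (Function('O')(t, k) = Add(-7, Add(4, Mul(4, k))) = Add(-3, Mul(4, k)))
Function('E')(q) = 25
Function('U')(M) = 25
Function('Y')(X, W) = Mul(25, X)
Mul(Add(Function('O')(-7, 8), Function('Y')(-11, -9)), 121) = Mul(Add(Add(-3, Mul(4, 8)), Mul(25, -11)), 121) = Mul(Add(Add(-3, 32), -275), 121) = Mul(Add(29, -275), 121) = Mul(-246, 121) = -29766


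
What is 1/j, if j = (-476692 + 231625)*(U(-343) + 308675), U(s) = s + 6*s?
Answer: -1/75057650358 ≈ -1.3323e-11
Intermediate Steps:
U(s) = 7*s
j = -75057650358 (j = (-476692 + 231625)*(7*(-343) + 308675) = -245067*(-2401 + 308675) = -245067*306274 = -75057650358)
1/j = 1/(-75057650358) = -1/75057650358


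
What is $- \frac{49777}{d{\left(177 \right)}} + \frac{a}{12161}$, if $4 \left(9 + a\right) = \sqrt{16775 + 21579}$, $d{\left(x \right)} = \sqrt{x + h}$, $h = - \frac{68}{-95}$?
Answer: $- \frac{9}{12161} - \frac{49777 \sqrt{1603885}}{16883} + \frac{\sqrt{38354}}{48644} \approx -3733.9$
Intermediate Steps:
$h = \frac{68}{95}$ ($h = \left(-68\right) \left(- \frac{1}{95}\right) = \frac{68}{95} \approx 0.71579$)
$d{\left(x \right)} = \sqrt{\frac{68}{95} + x}$ ($d{\left(x \right)} = \sqrt{x + \frac{68}{95}} = \sqrt{\frac{68}{95} + x}$)
$a = -9 + \frac{\sqrt{38354}}{4}$ ($a = -9 + \frac{\sqrt{16775 + 21579}}{4} = -9 + \frac{\sqrt{38354}}{4} \approx 39.96$)
$- \frac{49777}{d{\left(177 \right)}} + \frac{a}{12161} = - \frac{49777}{\frac{1}{95} \sqrt{6460 + 9025 \cdot 177}} + \frac{-9 + \frac{\sqrt{38354}}{4}}{12161} = - \frac{49777}{\frac{1}{95} \sqrt{6460 + 1597425}} + \left(-9 + \frac{\sqrt{38354}}{4}\right) \frac{1}{12161} = - \frac{49777}{\frac{1}{95} \sqrt{1603885}} - \left(\frac{9}{12161} - \frac{\sqrt{38354}}{48644}\right) = - 49777 \frac{\sqrt{1603885}}{16883} - \left(\frac{9}{12161} - \frac{\sqrt{38354}}{48644}\right) = - \frac{49777 \sqrt{1603885}}{16883} - \left(\frac{9}{12161} - \frac{\sqrt{38354}}{48644}\right) = - \frac{9}{12161} - \frac{49777 \sqrt{1603885}}{16883} + \frac{\sqrt{38354}}{48644}$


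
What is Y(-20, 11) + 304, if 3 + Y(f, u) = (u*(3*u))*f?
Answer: -6959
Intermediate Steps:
Y(f, u) = -3 + 3*f*u² (Y(f, u) = -3 + (u*(3*u))*f = -3 + (3*u²)*f = -3 + 3*f*u²)
Y(-20, 11) + 304 = (-3 + 3*(-20)*11²) + 304 = (-3 + 3*(-20)*121) + 304 = (-3 - 7260) + 304 = -7263 + 304 = -6959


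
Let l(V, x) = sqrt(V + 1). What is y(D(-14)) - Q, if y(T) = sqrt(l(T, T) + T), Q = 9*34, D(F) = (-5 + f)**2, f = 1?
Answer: -306 + sqrt(16 + sqrt(17)) ≈ -301.51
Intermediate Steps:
l(V, x) = sqrt(1 + V)
D(F) = 16 (D(F) = (-5 + 1)**2 = (-4)**2 = 16)
Q = 306
y(T) = sqrt(T + sqrt(1 + T)) (y(T) = sqrt(sqrt(1 + T) + T) = sqrt(T + sqrt(1 + T)))
y(D(-14)) - Q = sqrt(16 + sqrt(1 + 16)) - 1*306 = sqrt(16 + sqrt(17)) - 306 = -306 + sqrt(16 + sqrt(17))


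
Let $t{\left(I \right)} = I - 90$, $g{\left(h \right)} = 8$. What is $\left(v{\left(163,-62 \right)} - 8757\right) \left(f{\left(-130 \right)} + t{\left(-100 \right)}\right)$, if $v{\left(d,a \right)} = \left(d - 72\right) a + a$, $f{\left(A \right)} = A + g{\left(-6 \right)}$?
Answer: $4511832$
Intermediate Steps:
$t{\left(I \right)} = -90 + I$
$f{\left(A \right)} = 8 + A$ ($f{\left(A \right)} = A + 8 = 8 + A$)
$v{\left(d,a \right)} = a + a \left(-72 + d\right)$ ($v{\left(d,a \right)} = \left(-72 + d\right) a + a = a \left(-72 + d\right) + a = a + a \left(-72 + d\right)$)
$\left(v{\left(163,-62 \right)} - 8757\right) \left(f{\left(-130 \right)} + t{\left(-100 \right)}\right) = \left(- 62 \left(-71 + 163\right) - 8757\right) \left(\left(8 - 130\right) - 190\right) = \left(\left(-62\right) 92 - 8757\right) \left(-122 - 190\right) = \left(-5704 - 8757\right) \left(-312\right) = \left(-14461\right) \left(-312\right) = 4511832$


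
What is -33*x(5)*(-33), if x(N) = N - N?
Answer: 0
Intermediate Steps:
x(N) = 0
-33*x(5)*(-33) = -33*0*(-33) = 0*(-33) = 0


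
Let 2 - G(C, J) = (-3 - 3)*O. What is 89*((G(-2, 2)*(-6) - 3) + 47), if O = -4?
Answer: 15664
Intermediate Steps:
G(C, J) = -22 (G(C, J) = 2 - (-3 - 3)*(-4) = 2 - (-6)*(-4) = 2 - 1*24 = 2 - 24 = -22)
89*((G(-2, 2)*(-6) - 3) + 47) = 89*((-22*(-6) - 3) + 47) = 89*((132 - 3) + 47) = 89*(129 + 47) = 89*176 = 15664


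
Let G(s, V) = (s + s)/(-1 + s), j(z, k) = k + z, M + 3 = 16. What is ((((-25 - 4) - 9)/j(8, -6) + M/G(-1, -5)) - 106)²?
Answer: 12544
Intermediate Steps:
M = 13 (M = -3 + 16 = 13)
G(s, V) = 2*s/(-1 + s) (G(s, V) = (2*s)/(-1 + s) = 2*s/(-1 + s))
((((-25 - 4) - 9)/j(8, -6) + M/G(-1, -5)) - 106)² = ((((-25 - 4) - 9)/(-6 + 8) + 13/((2*(-1)/(-1 - 1)))) - 106)² = (((-29 - 9)/2 + 13/((2*(-1)/(-2)))) - 106)² = ((-38*½ + 13/((2*(-1)*(-½)))) - 106)² = ((-19 + 13/1) - 106)² = ((-19 + 13*1) - 106)² = ((-19 + 13) - 106)² = (-6 - 106)² = (-112)² = 12544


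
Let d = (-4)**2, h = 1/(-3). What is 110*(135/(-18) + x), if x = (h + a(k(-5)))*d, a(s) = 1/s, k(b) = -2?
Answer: -6875/3 ≈ -2291.7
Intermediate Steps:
h = -1/3 ≈ -0.33333
d = 16
x = -40/3 (x = (-1/3 + 1/(-2))*16 = (-1/3 - 1/2)*16 = -5/6*16 = -40/3 ≈ -13.333)
110*(135/(-18) + x) = 110*(135/(-18) - 40/3) = 110*(135*(-1/18) - 40/3) = 110*(-15/2 - 40/3) = 110*(-125/6) = -6875/3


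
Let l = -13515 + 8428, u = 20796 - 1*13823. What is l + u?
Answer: 1886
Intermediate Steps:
u = 6973 (u = 20796 - 13823 = 6973)
l = -5087
l + u = -5087 + 6973 = 1886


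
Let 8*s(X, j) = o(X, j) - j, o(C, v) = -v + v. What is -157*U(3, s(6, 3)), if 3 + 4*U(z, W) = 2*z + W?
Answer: -3297/32 ≈ -103.03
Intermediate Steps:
o(C, v) = 0
s(X, j) = -j/8 (s(X, j) = (0 - j)/8 = (-j)/8 = -j/8)
U(z, W) = -¾ + z/2 + W/4 (U(z, W) = -¾ + (2*z + W)/4 = -¾ + (W + 2*z)/4 = -¾ + (z/2 + W/4) = -¾ + z/2 + W/4)
-157*U(3, s(6, 3)) = -157*(-¾ + (½)*3 + (-⅛*3)/4) = -157*(-¾ + 3/2 + (¼)*(-3/8)) = -157*(-¾ + 3/2 - 3/32) = -157*21/32 = -3297/32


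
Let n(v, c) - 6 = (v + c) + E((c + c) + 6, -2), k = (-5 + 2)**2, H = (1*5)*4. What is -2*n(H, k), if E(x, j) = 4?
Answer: -78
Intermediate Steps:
H = 20 (H = 5*4 = 20)
k = 9 (k = (-3)**2 = 9)
n(v, c) = 10 + c + v (n(v, c) = 6 + ((v + c) + 4) = 6 + ((c + v) + 4) = 6 + (4 + c + v) = 10 + c + v)
-2*n(H, k) = -2*(10 + 9 + 20) = -2*39 = -78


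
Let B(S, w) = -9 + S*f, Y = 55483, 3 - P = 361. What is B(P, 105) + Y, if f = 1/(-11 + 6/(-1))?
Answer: 943416/17 ≈ 55495.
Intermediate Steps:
P = -358 (P = 3 - 1*361 = 3 - 361 = -358)
f = -1/17 (f = 1/(-11 + 6*(-1)) = 1/(-11 - 6) = 1/(-17) = -1/17 ≈ -0.058824)
B(S, w) = -9 - S/17 (B(S, w) = -9 + S*(-1/17) = -9 - S/17)
B(P, 105) + Y = (-9 - 1/17*(-358)) + 55483 = (-9 + 358/17) + 55483 = 205/17 + 55483 = 943416/17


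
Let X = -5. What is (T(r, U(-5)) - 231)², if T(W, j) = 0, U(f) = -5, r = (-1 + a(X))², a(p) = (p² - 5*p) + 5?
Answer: 53361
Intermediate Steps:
a(p) = 5 + p² - 5*p
r = 2916 (r = (-1 + (5 + (-5)² - 5*(-5)))² = (-1 + (5 + 25 + 25))² = (-1 + 55)² = 54² = 2916)
(T(r, U(-5)) - 231)² = (0 - 231)² = (-231)² = 53361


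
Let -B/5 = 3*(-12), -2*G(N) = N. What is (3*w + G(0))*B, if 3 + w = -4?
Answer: -3780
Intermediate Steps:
w = -7 (w = -3 - 4 = -7)
G(N) = -N/2
B = 180 (B = -15*(-12) = -5*(-36) = 180)
(3*w + G(0))*B = (3*(-7) - ½*0)*180 = (-21 + 0)*180 = -21*180 = -3780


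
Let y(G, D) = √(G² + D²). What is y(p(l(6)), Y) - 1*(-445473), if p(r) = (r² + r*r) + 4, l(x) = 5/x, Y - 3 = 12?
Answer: 445473 + √82309/18 ≈ 4.4549e+5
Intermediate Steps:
Y = 15 (Y = 3 + 12 = 15)
p(r) = 4 + 2*r² (p(r) = (r² + r²) + 4 = 2*r² + 4 = 4 + 2*r²)
y(G, D) = √(D² + G²)
y(p(l(6)), Y) - 1*(-445473) = √(15² + (4 + 2*(5/6)²)²) - 1*(-445473) = √(225 + (4 + 2*(5*(⅙))²)²) + 445473 = √(225 + (4 + 2*(⅚)²)²) + 445473 = √(225 + (4 + 2*(25/36))²) + 445473 = √(225 + (4 + 25/18)²) + 445473 = √(225 + (97/18)²) + 445473 = √(225 + 9409/324) + 445473 = √(82309/324) + 445473 = √82309/18 + 445473 = 445473 + √82309/18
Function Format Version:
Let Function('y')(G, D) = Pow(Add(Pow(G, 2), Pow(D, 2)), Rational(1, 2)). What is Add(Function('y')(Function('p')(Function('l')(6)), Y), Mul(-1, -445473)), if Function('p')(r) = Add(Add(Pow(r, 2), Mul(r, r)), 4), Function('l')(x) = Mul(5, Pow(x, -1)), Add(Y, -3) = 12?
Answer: Add(445473, Mul(Rational(1, 18), Pow(82309, Rational(1, 2)))) ≈ 4.4549e+5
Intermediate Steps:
Y = 15 (Y = Add(3, 12) = 15)
Function('p')(r) = Add(4, Mul(2, Pow(r, 2))) (Function('p')(r) = Add(Add(Pow(r, 2), Pow(r, 2)), 4) = Add(Mul(2, Pow(r, 2)), 4) = Add(4, Mul(2, Pow(r, 2))))
Function('y')(G, D) = Pow(Add(Pow(D, 2), Pow(G, 2)), Rational(1, 2))
Add(Function('y')(Function('p')(Function('l')(6)), Y), Mul(-1, -445473)) = Add(Pow(Add(Pow(15, 2), Pow(Add(4, Mul(2, Pow(Mul(5, Pow(6, -1)), 2))), 2)), Rational(1, 2)), Mul(-1, -445473)) = Add(Pow(Add(225, Pow(Add(4, Mul(2, Pow(Mul(5, Rational(1, 6)), 2))), 2)), Rational(1, 2)), 445473) = Add(Pow(Add(225, Pow(Add(4, Mul(2, Pow(Rational(5, 6), 2))), 2)), Rational(1, 2)), 445473) = Add(Pow(Add(225, Pow(Add(4, Mul(2, Rational(25, 36))), 2)), Rational(1, 2)), 445473) = Add(Pow(Add(225, Pow(Add(4, Rational(25, 18)), 2)), Rational(1, 2)), 445473) = Add(Pow(Add(225, Pow(Rational(97, 18), 2)), Rational(1, 2)), 445473) = Add(Pow(Add(225, Rational(9409, 324)), Rational(1, 2)), 445473) = Add(Pow(Rational(82309, 324), Rational(1, 2)), 445473) = Add(Mul(Rational(1, 18), Pow(82309, Rational(1, 2))), 445473) = Add(445473, Mul(Rational(1, 18), Pow(82309, Rational(1, 2))))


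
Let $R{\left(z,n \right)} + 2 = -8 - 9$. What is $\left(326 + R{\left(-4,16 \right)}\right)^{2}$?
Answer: $94249$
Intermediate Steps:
$R{\left(z,n \right)} = -19$ ($R{\left(z,n \right)} = -2 - 17 = -19$)
$\left(326 + R{\left(-4,16 \right)}\right)^{2} = \left(326 - 19\right)^{2} = 307^{2} = 94249$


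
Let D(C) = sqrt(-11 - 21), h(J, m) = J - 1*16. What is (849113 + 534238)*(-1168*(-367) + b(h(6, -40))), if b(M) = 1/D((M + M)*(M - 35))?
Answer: 592981706256 - 1383351*I*sqrt(2)/8 ≈ 5.9298e+11 - 2.4454e+5*I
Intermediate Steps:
h(J, m) = -16 + J (h(J, m) = J - 16 = -16 + J)
D(C) = 4*I*sqrt(2) (D(C) = sqrt(-32) = 4*I*sqrt(2))
b(M) = -I*sqrt(2)/8 (b(M) = 1/(4*I*sqrt(2)) = -I*sqrt(2)/8)
(849113 + 534238)*(-1168*(-367) + b(h(6, -40))) = (849113 + 534238)*(-1168*(-367) - I*sqrt(2)/8) = 1383351*(428656 - I*sqrt(2)/8) = 592981706256 - 1383351*I*sqrt(2)/8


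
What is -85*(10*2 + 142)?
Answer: -13770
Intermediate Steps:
-85*(10*2 + 142) = -85*(20 + 142) = -85*162 = -13770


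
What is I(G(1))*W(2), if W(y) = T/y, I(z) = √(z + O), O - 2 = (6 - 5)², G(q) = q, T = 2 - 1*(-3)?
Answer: 5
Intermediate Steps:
T = 5 (T = 2 + 3 = 5)
O = 3 (O = 2 + (6 - 5)² = 2 + 1² = 2 + 1 = 3)
I(z) = √(3 + z) (I(z) = √(z + 3) = √(3 + z))
W(y) = 5/y
I(G(1))*W(2) = √(3 + 1)*(5/2) = √4*(5*(½)) = 2*(5/2) = 5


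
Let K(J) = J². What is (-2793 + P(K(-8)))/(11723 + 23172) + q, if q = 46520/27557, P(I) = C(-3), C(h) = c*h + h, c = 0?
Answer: 1546266028/961601515 ≈ 1.6080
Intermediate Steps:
C(h) = h (C(h) = 0*h + h = 0 + h = h)
P(I) = -3
q = 46520/27557 (q = 46520*(1/27557) = 46520/27557 ≈ 1.6881)
(-2793 + P(K(-8)))/(11723 + 23172) + q = (-2793 - 3)/(11723 + 23172) + 46520/27557 = -2796/34895 + 46520/27557 = 1546266028/961601515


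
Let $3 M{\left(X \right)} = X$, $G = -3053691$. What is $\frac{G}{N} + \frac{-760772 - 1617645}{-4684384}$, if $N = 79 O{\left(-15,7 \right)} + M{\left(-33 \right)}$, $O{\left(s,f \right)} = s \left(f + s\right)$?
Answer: $- \frac{840125884163}{2609201888} \approx -321.99$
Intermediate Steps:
$M{\left(X \right)} = \frac{X}{3}$
$N = 9469$ ($N = 79 \left(- 15 \left(7 - 15\right)\right) + \frac{1}{3} \left(-33\right) = 79 \left(\left(-15\right) \left(-8\right)\right) - 11 = 79 \cdot 120 - 11 = 9480 - 11 = 9469$)
$\frac{G}{N} + \frac{-760772 - 1617645}{-4684384} = - \frac{3053691}{9469} + \frac{-760772 - 1617645}{-4684384} = \left(-3053691\right) \frac{1}{9469} + \left(-760772 - 1617645\right) \left(- \frac{1}{4684384}\right) = - \frac{3053691}{9469} - - \frac{2378417}{4684384} = - \frac{3053691}{9469} + \frac{2378417}{4684384} = - \frac{840125884163}{2609201888}$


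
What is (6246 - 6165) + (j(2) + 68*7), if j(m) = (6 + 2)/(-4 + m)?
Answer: 553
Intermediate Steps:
j(m) = 8/(-4 + m)
(6246 - 6165) + (j(2) + 68*7) = (6246 - 6165) + (8/(-4 + 2) + 68*7) = 81 + (8/(-2) + 476) = 81 + (8*(-1/2) + 476) = 81 + (-4 + 476) = 81 + 472 = 553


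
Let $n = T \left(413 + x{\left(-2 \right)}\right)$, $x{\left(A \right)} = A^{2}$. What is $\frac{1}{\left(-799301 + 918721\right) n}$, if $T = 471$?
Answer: $\frac{1}{23454923940} \approx 4.2635 \cdot 10^{-11}$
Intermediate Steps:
$n = 196407$ ($n = 471 \left(413 + \left(-2\right)^{2}\right) = 471 \left(413 + 4\right) = 471 \cdot 417 = 196407$)
$\frac{1}{\left(-799301 + 918721\right) n} = \frac{1}{\left(-799301 + 918721\right) 196407} = \frac{1}{119420} \cdot \frac{1}{196407} = \frac{1}{23454923940}$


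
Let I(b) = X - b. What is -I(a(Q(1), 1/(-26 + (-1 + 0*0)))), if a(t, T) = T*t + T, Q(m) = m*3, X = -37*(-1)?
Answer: -1003/27 ≈ -37.148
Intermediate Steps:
X = 37
Q(m) = 3*m
a(t, T) = T + T*t
I(b) = 37 - b
-I(a(Q(1), 1/(-26 + (-1 + 0*0)))) = -(37 - (1 + 3*1)/(-26 + (-1 + 0*0))) = -(37 - (1 + 3)/(-26 + (-1 + 0))) = -(37 - 4/(-26 - 1)) = -(37 - 4/(-27)) = -(37 - (-1)*4/27) = -(37 - 1*(-4/27)) = -(37 + 4/27) = -1*1003/27 = -1003/27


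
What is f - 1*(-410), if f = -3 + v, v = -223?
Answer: 184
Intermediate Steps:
f = -226 (f = -3 - 223 = -226)
f - 1*(-410) = -226 - 1*(-410) = -226 + 410 = 184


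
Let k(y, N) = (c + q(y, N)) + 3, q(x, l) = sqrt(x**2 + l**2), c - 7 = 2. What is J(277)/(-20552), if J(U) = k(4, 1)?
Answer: -3/5138 - sqrt(17)/20552 ≈ -0.00078450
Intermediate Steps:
c = 9 (c = 7 + 2 = 9)
q(x, l) = sqrt(l**2 + x**2)
k(y, N) = 12 + sqrt(N**2 + y**2) (k(y, N) = (9 + sqrt(N**2 + y**2)) + 3 = 12 + sqrt(N**2 + y**2))
J(U) = 12 + sqrt(17) (J(U) = 12 + sqrt(1**2 + 4**2) = 12 + sqrt(1 + 16) = 12 + sqrt(17))
J(277)/(-20552) = (12 + sqrt(17))/(-20552) = (12 + sqrt(17))*(-1/20552) = -3/5138 - sqrt(17)/20552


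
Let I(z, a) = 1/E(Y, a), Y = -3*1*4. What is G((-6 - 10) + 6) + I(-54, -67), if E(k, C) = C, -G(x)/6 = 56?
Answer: -22513/67 ≈ -336.02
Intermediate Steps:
G(x) = -336 (G(x) = -6*56 = -336)
Y = -12 (Y = -3*4 = -12)
I(z, a) = 1/a
G((-6 - 10) + 6) + I(-54, -67) = -336 + 1/(-67) = -336 - 1/67 = -22513/67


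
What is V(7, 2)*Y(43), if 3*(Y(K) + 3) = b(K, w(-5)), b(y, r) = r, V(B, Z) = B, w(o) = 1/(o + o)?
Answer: -637/30 ≈ -21.233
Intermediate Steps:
w(o) = 1/(2*o)
Y(K) = -91/30 (Y(K) = -3 + ((½)/(-5))/3 = -3 + ((½)*(-⅕))/3 = -3 + (⅓)*(-⅒) = -3 - 1/30 = -91/30)
V(7, 2)*Y(43) = 7*(-91/30) = -637/30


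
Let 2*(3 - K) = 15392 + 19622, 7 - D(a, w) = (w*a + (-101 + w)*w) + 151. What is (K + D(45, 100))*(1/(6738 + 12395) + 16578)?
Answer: -131949740000/361 ≈ -3.6551e+8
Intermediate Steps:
D(a, w) = -144 - a*w - w*(-101 + w) (D(a, w) = 7 - ((w*a + (-101 + w)*w) + 151) = 7 - ((a*w + w*(-101 + w)) + 151) = 7 - (151 + a*w + w*(-101 + w)) = 7 + (-151 - a*w - w*(-101 + w)) = -144 - a*w - w*(-101 + w))
K = -17504 (K = 3 - (15392 + 19622)/2 = 3 - ½*35014 = 3 - 17507 = -17504)
(K + D(45, 100))*(1/(6738 + 12395) + 16578) = (-17504 + (-144 - 1*100² + 101*100 - 1*45*100))*(1/(6738 + 12395) + 16578) = (-17504 + (-144 - 1*10000 + 10100 - 4500))*(1/19133 + 16578) = (-17504 + (-144 - 10000 + 10100 - 4500))*(1/19133 + 16578) = (-17504 - 4544)*(317186875/19133) = -22048*317186875/19133 = -131949740000/361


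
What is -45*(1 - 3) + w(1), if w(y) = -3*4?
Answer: 78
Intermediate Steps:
w(y) = -12
-45*(1 - 3) + w(1) = -45*(1 - 3) - 12 = -45*(-2) - 12 = -15*(-6) - 12 = 90 - 12 = 78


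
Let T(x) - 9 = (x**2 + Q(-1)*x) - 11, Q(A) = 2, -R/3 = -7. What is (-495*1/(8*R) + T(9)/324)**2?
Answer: 144168049/20575296 ≈ 7.0069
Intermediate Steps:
R = 21 (R = -3*(-7) = 21)
T(x) = -2 + x**2 + 2*x (T(x) = 9 + ((x**2 + 2*x) - 11) = 9 + (-11 + x**2 + 2*x) = -2 + x**2 + 2*x)
(-495*1/(8*R) + T(9)/324)**2 = (-495/(21*8) + (-2 + 9**2 + 2*9)/324)**2 = (-495/168 + (-2 + 81 + 18)*(1/324))**2 = (-495*1/168 + 97*(1/324))**2 = (-165/56 + 97/324)**2 = (-12007/4536)**2 = 144168049/20575296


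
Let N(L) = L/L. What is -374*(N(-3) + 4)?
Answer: -1870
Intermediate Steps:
N(L) = 1
-374*(N(-3) + 4) = -374*(1 + 4) = -374*5 = -1870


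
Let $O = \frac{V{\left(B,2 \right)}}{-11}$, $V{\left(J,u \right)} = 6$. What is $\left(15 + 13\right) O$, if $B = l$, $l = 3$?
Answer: $- \frac{168}{11} \approx -15.273$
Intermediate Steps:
$B = 3$
$O = - \frac{6}{11}$ ($O = \frac{6}{-11} = 6 \left(- \frac{1}{11}\right) = - \frac{6}{11} \approx -0.54545$)
$\left(15 + 13\right) O = \left(15 + 13\right) \left(- \frac{6}{11}\right) = 28 \left(- \frac{6}{11}\right) = - \frac{168}{11}$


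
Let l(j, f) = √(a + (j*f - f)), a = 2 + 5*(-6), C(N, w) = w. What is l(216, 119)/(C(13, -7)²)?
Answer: √25557/49 ≈ 3.2626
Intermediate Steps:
a = -28 (a = 2 - 30 = -28)
l(j, f) = √(-28 - f + f*j) (l(j, f) = √(-28 + (j*f - f)) = √(-28 + (f*j - f)) = √(-28 + (-f + f*j)) = √(-28 - f + f*j))
l(216, 119)/(C(13, -7)²) = √(-28 - 1*119 + 119*216)/((-7)²) = √(-28 - 119 + 25704)/49 = √25557*(1/49) = √25557/49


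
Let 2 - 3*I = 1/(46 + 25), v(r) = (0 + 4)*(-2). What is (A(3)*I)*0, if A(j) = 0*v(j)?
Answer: 0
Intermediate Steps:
v(r) = -8 (v(r) = 4*(-2) = -8)
A(j) = 0 (A(j) = 0*(-8) = 0)
I = 47/71 (I = ⅔ - 1/(3*(46 + 25)) = ⅔ - ⅓/71 = ⅔ - ⅓*1/71 = ⅔ - 1/213 = 47/71 ≈ 0.66197)
(A(3)*I)*0 = (0*(47/71))*0 = 0*0 = 0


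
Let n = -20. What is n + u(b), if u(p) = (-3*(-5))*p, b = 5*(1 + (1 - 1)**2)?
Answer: 55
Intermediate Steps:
b = 5 (b = 5*(1 + 0**2) = 5*(1 + 0) = 5*1 = 5)
u(p) = 15*p
n + u(b) = -20 + 15*5 = -20 + 75 = 55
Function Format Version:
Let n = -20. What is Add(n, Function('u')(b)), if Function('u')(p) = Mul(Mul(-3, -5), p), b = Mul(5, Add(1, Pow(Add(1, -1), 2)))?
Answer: 55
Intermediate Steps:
b = 5 (b = Mul(5, Add(1, Pow(0, 2))) = Mul(5, Add(1, 0)) = Mul(5, 1) = 5)
Function('u')(p) = Mul(15, p)
Add(n, Function('u')(b)) = Add(-20, Mul(15, 5)) = Add(-20, 75) = 55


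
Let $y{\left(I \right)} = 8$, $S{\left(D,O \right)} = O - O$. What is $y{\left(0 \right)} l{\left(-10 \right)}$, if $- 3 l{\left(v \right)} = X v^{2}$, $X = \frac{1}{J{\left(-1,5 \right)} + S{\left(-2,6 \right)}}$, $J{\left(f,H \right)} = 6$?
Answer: $- \frac{400}{9} \approx -44.444$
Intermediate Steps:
$S{\left(D,O \right)} = 0$
$X = \frac{1}{6}$ ($X = \frac{1}{6 + 0} = \frac{1}{6} \approx 0.16667$)
$l{\left(v \right)} = - \frac{v^{2}}{18}$ ($l{\left(v \right)} = - \frac{\frac{1}{6} v^{2}}{3} = - \frac{v^{2}}{18}$)
$y{\left(0 \right)} l{\left(-10 \right)} = 8 \left(- \frac{\left(-10\right)^{2}}{18}\right) = 8 \left(\left(- \frac{1}{18}\right) 100\right) = 8 \left(- \frac{50}{9}\right) = - \frac{400}{9}$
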